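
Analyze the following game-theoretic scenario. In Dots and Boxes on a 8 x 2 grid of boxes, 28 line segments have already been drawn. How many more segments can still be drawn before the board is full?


Grid: 8 x 2 boxes, i.e. 9 rows and 3 columns of dots.
Horizontal edges: (rows + 1) * cols = 9 * 2 = 18
Vertical edges: rows * (cols + 1) = 8 * 3 = 24
Total edges: 18 + 24 = 42
Edges drawn: 28
Remaining: 42 - 28 = 14

14


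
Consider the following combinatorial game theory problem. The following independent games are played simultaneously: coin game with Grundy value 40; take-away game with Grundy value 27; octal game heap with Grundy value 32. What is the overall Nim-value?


By the Sprague-Grundy theorem, the Grundy value of a sum of games is the XOR of individual Grundy values.
coin game: Grundy value = 40. Running XOR: 0 XOR 40 = 40
take-away game: Grundy value = 27. Running XOR: 40 XOR 27 = 51
octal game heap: Grundy value = 32. Running XOR: 51 XOR 32 = 19
The combined Grundy value is 19.

19


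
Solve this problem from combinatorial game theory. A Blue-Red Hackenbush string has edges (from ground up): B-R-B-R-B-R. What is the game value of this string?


Edges (from ground): B-R-B-R-B-R
By Berlekamp's sign-expansion rule, a Blue-Red Hackenbush stalk has the value of the surreal number whose sign sequence is the edge sequence with B -> + and R -> -.
Sign sequence: +-+-+-
Trace the sign expansion in the surreal number tree, starting from 0:
Edge 1: B (sign +) -> bounds (0, +inf), value = 1
Edge 2: R (sign -) -> bounds (0, 1), value = 1/2
Edge 3: B (sign +) -> bounds (1/2, 1), value = 3/4
Edge 4: R (sign -) -> bounds (1/2, 3/4), value = 5/8
Edge 5: B (sign +) -> bounds (5/8, 3/4), value = 11/16
Edge 6: R (sign -) -> bounds (5/8, 11/16), value = 21/32
Game value = 21/32

21/32


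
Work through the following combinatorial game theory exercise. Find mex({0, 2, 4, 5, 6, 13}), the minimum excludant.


Set = {0, 2, 4, 5, 6, 13}
0 is in the set.
1 is NOT in the set. This is the mex.
mex = 1

1


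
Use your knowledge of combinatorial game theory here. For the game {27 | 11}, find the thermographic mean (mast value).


Game = {27 | 11}, a switch {a | b} with numbers a > b.
Its thermograph has left wall a - t and right wall b + t, which meet at t = (a - b)/2, where both equal (a + b)/2. So the mast (mean value) is at (a + b)/2.
Mean = (27 + (11))/2 = 38/2 = 19

19


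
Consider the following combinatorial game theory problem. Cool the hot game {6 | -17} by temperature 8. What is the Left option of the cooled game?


Original game: {6 | -17} (a switch {a | b} with a > b).
Cooling by t (for t below the temperature (a - b)/2 = 23/2) taxes each move by t: {a | b} cooled by t is {a - t | b + t}.
Cooling amount: t = 8
Cooled Left option: 6 - 8 = -2
Cooled Right option: -17 + 8 = -9
Cooled game: {-2 | -9}
Left option = -2

-2


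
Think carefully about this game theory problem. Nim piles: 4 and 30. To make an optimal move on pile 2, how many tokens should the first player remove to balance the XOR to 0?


Piles: 4 and 30
Current XOR: 4 XOR 30 = 26 (non-zero, so this is an N-position).
To make the XOR zero, we need to find a move that balances the piles.
For pile 2 (size 30): target = 30 XOR 26 = 4
We reduce pile 2 from 30 to 4.
Tokens removed: 30 - 4 = 26
Verification: 4 XOR 4 = 0

26


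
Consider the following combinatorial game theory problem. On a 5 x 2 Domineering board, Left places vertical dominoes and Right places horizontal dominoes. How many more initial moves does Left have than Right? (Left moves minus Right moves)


Board is 5 x 2 (rows x cols).
Left (vertical) placements: (rows-1) * cols = 4 * 2 = 8
Right (horizontal) placements: rows * (cols-1) = 5 * 1 = 5
Advantage = Left - Right = 8 - 5 = 3

3


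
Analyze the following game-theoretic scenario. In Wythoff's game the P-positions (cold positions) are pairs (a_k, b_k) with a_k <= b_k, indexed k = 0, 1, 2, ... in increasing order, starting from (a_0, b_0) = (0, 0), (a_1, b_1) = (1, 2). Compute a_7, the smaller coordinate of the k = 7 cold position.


By Wythoff's theorem, a_k = floor(k * phi) and b_k = floor(k * phi^2) = a_k + k, where phi = (1 + sqrt(5))/2 is the golden ratio.
phi = (1 + sqrt(5))/2 = 1.618034
k = 7
k * phi = 7 * 1.618034 = 11.326238
a_7 = floor(k * phi) = 11

11


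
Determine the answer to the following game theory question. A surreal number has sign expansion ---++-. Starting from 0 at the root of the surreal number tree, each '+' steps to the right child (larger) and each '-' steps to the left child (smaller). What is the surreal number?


Sign expansion: ---++-
Rule: track bounds (lo, hi), initially (-inf, +inf). On '+', the current value becomes lo and we move to the simplest number in (value, hi): value + 1 if hi = +inf, otherwise the midpoint (value + hi)/2. On '-', the current value becomes hi and we move to value - 1 if lo = -inf, otherwise the midpoint (lo + value)/2.
Start at 0.
Step 1: sign = -, move left. Bounds: (-inf, 0). Value = -1
Step 2: sign = -, move left. Bounds: (-inf, -1). Value = -2
Step 3: sign = -, move left. Bounds: (-inf, -2). Value = -3
Step 4: sign = +, move right. Bounds: (-3, -2). Value = -5/2
Step 5: sign = +, move right. Bounds: (-5/2, -2). Value = -9/4
Step 6: sign = -, move left. Bounds: (-5/2, -9/4). Value = -19/8
The surreal number with sign expansion ---++- is -19/8.

-19/8


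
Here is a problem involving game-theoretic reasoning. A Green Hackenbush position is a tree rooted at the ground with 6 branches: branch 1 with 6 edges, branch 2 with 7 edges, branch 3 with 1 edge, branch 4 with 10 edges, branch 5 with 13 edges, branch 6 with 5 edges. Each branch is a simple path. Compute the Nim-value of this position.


The tree has 6 branches from the ground vertex.
In Green Hackenbush, the Nim-value of a simple path of length k is k.
Branch 1: length 6, Nim-value = 6
Branch 2: length 7, Nim-value = 7
Branch 3: length 1, Nim-value = 1
Branch 4: length 10, Nim-value = 10
Branch 5: length 13, Nim-value = 13
Branch 6: length 5, Nim-value = 5
Total Nim-value = XOR of all branch values:
0 XOR 6 = 6
6 XOR 7 = 1
1 XOR 1 = 0
0 XOR 10 = 10
10 XOR 13 = 7
7 XOR 5 = 2
Nim-value of the tree = 2

2


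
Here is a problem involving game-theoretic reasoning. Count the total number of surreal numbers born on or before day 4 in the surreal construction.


Day 0: {|} = 0 is born. Count = 1.
Day n: the number of surreal numbers born by day n is 2^(n+1) - 1.
By day 0: 2^1 - 1 = 1
By day 1: 2^2 - 1 = 3
By day 2: 2^3 - 1 = 7
By day 3: 2^4 - 1 = 15
By day 4: 2^5 - 1 = 31
By day 4: 31 surreal numbers.

31


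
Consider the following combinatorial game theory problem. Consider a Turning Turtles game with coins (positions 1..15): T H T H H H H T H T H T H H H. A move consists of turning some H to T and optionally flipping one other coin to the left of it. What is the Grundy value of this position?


Coins: T H T H H H H T H T H T H H H
Key fact: a single head at position k behaves exactly like a Nim heap of size k (turning it to T and optionally flipping a coin at j < k corresponds to moving the heap from k to j, or to 0), and heads combine as a disjunctive sum (two heads at the same place would cancel, matching j XOR j = 0). So the Nim-value is the XOR of the 1-indexed positions of the heads.
Face-up positions (1-indexed): [2, 4, 5, 6, 7, 9, 11, 13, 14, 15]
XOR 0 with 2: 0 XOR 2 = 2
XOR 2 with 4: 2 XOR 4 = 6
XOR 6 with 5: 6 XOR 5 = 3
XOR 3 with 6: 3 XOR 6 = 5
XOR 5 with 7: 5 XOR 7 = 2
XOR 2 with 9: 2 XOR 9 = 11
XOR 11 with 11: 11 XOR 11 = 0
XOR 0 with 13: 0 XOR 13 = 13
XOR 13 with 14: 13 XOR 14 = 3
XOR 3 with 15: 3 XOR 15 = 12
Nim-value = 12

12


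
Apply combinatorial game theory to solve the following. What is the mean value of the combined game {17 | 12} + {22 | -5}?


G1 = {17 | 12}, G2 = {22 | -5}
Each is a switch {a | b} with numbers a > b; its mean value is (a + b)/2, and mean value is additive over game sums: m(G1 + G2) = m(G1) + m(G2).
Mean of G1 = (17 + (12))/2 = 29/2 = 29/2
Mean of G2 = (22 + (-5))/2 = 17/2 = 17/2
Mean of G1 + G2 = 29/2 + 17/2 = 23

23


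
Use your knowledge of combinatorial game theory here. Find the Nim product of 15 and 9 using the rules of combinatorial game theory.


Nim multiplication is bilinear over XOR: (u XOR v) * w = (u*w) XOR (v*w).
So we split each operand into its bit components and XOR the pairwise Nim products.
15 = 1 + 2 + 4 + 8 (as XOR of powers of 2).
9 = 1 + 8 (as XOR of powers of 2).
Using the standard Nim-product table on single bits:
  2*2 = 3,   2*4 = 8,   2*8 = 12,
  4*4 = 6,   4*8 = 11,  8*8 = 13,
and  1*x = x (identity), k*l = l*k (commutative).
Pairwise Nim products:
  1 * 1 = 1
  1 * 8 = 8
  2 * 1 = 2
  2 * 8 = 12
  4 * 1 = 4
  4 * 8 = 11
  8 * 1 = 8
  8 * 8 = 13
XOR them: 1 XOR 8 XOR 2 XOR 12 XOR 4 XOR 11 XOR 8 XOR 13 = 13.
Result: 15 * 9 = 13 (in Nim).

13


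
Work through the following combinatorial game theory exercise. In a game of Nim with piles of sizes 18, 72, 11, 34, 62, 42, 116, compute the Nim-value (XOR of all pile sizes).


We need the XOR (exclusive or) of all pile sizes.
After XOR-ing pile 1 (size 18): 0 XOR 18 = 18
After XOR-ing pile 2 (size 72): 18 XOR 72 = 90
After XOR-ing pile 3 (size 11): 90 XOR 11 = 81
After XOR-ing pile 4 (size 34): 81 XOR 34 = 115
After XOR-ing pile 5 (size 62): 115 XOR 62 = 77
After XOR-ing pile 6 (size 42): 77 XOR 42 = 103
After XOR-ing pile 7 (size 116): 103 XOR 116 = 19
The Nim-value of this position is 19.

19


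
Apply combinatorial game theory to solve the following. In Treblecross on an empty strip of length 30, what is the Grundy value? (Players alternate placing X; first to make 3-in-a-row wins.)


Treblecross: place X on empty cells; 3-in-a-row wins.
Playing within two cells of an existing X lets the opponent win at once, so sensible play treats the cells i-2..i+2 around each X as dead. The player left with no safe cell loses, so this is a normal-play take-away game on strips of safe cells.
Placing X at cell i (0-indexed) of a strip of k safe cells leaves independent strips of sizes max(0, i-2) and max(0, k-i-3). Hence G(k) = mex{ G(max(0,i-2)) XOR G(max(0,k-i-3)) : 0 <= i < k }, with G(0) = 0.
G(1): splits (0,0):0^0=0 -> mex({0}) = 1
G(2): splits (0,0):0^0=0 -> mex({0}) = 1
G(3): splits (0,0):0^0=0 -> mex({0}) = 1
G(4): splits (0,1):0^1=1 (0,0):0^0=0 -> mex({0, 1}) = 2
G(5): splits (0,2):0^1=1 (0,1):0^1=1 (0,0):0^0=0 -> mex({0, 1}) = 2
G(6) = mex({1}) = 0
G(7) = mex({0, 1, 2}) = 3
G(8) = mex({0, 1, 2}) = 3
G(9) = mex({0, 2}) = 1
G(10) = mex({0, 2, 3}) = 1
G(11) = mex({0, 3}) = 1
G(12) = mex({1, 3}) = 0
G(13) = mex({0, 1, 2, 3}) = 4
G(14) = mex({0, 1, 2}) = 3
G(15) = mex({0, 1, 2}) = 3
G(16) = mex({0, 1, 2, 4}) = 3
G(17) = mex({0, 1, 3, 4}) = 2
G(18) = mex({0, 1, 3, 4}) = 2
G(19) = mex({0, 1, 3, 5}) = 2
G(20) = mex({0, 1, 2, 3, 5}) = 4
G(21) = mex({0, 1, 2, 3, 5}) = 4
G(22) = mex({1, 2, 6}) = 0
G(23) = mex({0, 1, 2, 3, 4, 6}) = 5
G(24) = mex({0, 1, 2, 3, 4}) = 5
G(25) = mex({0, 1, 3, 4, 7}) = 2
G(26) = mex({0, 1, 3, 4, 5, 7}) = 2
G(27) = mex({0, 1, 3, 5}) = 2
G(28) = mex({0, 1, 2, 5}) = 3
G(29) = mex({0, 1, 2, 4, 5, 6}) = 3
G(30) = mex({1, 2, 4, 6}) = 0
Therefore G(30) = 0.

0


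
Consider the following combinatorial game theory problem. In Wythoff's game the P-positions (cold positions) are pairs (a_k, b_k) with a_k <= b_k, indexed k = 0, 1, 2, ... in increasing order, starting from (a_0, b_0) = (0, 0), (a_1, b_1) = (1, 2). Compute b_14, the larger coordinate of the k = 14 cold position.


By Wythoff's theorem, a_k = floor(k * phi) and b_k = floor(k * phi^2) = a_k + k, where phi = (1 + sqrt(5))/2 is the golden ratio.
phi = (1 + sqrt(5))/2 = 1.618034
phi^2 = phi + 1 = 2.618034
k = 14
k * phi^2 = 14 * 2.618034 = 36.652476
b_14 = floor(k * phi^2) = 36 (check: a_14 + k = 22 + 14 = 36)

36


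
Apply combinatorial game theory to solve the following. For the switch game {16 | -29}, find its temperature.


The game is {16 | -29}, a switch {a | b} with numbers a > b.
Cooling {a | b} by t gives {a - t | b + t}, which stops being hot when a - t = b + t, i.e. at t = (a - b)/2. So the temperature of a switch is (a - b)/2.
Temperature = (Left option - Right option) / 2
= (16 - (-29)) / 2
= 45 / 2
= 45/2

45/2


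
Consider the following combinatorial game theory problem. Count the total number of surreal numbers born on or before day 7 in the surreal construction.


Day 0: {|} = 0 is born. Count = 1.
Day n: the number of surreal numbers born by day n is 2^(n+1) - 1.
By day 0: 2^1 - 1 = 1
By day 1: 2^2 - 1 = 3
By day 2: 2^3 - 1 = 7
By day 3: 2^4 - 1 = 15
By day 4: 2^5 - 1 = 31
By day 5: 2^6 - 1 = 63
By day 6: 2^7 - 1 = 127
By day 7: 2^8 - 1 = 255
By day 7: 255 surreal numbers.

255


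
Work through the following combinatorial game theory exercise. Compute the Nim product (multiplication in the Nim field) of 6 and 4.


Nim multiplication is bilinear over XOR: (u XOR v) * w = (u*w) XOR (v*w).
So we split each operand into its bit components and XOR the pairwise Nim products.
6 = 2 + 4 (as XOR of powers of 2).
4 = 4 (as XOR of powers of 2).
Using the standard Nim-product table on single bits:
  2*2 = 3,   2*4 = 8,   2*8 = 12,
  4*4 = 6,   4*8 = 11,  8*8 = 13,
and  1*x = x (identity), k*l = l*k (commutative).
Pairwise Nim products:
  2 * 4 = 8
  4 * 4 = 6
XOR them: 8 XOR 6 = 14.
Result: 6 * 4 = 14 (in Nim).

14


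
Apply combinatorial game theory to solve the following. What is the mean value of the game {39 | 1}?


Game = {39 | 1}, a switch {a | b} with numbers a > b.
Its thermograph has left wall a - t and right wall b + t, which meet at t = (a - b)/2, where both equal (a + b)/2. So the mast (mean value) is at (a + b)/2.
Mean = (39 + (1))/2 = 40/2 = 20

20


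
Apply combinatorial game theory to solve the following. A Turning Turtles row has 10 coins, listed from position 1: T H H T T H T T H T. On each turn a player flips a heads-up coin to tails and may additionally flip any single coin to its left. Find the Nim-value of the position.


Coins: T H H T T H T T H T
Key fact: a single head at position k behaves exactly like a Nim heap of size k (turning it to T and optionally flipping a coin at j < k corresponds to moving the heap from k to j, or to 0), and heads combine as a disjunctive sum (two heads at the same place would cancel, matching j XOR j = 0). So the Nim-value is the XOR of the 1-indexed positions of the heads.
Face-up positions (1-indexed): [2, 3, 6, 9]
XOR 0 with 2: 0 XOR 2 = 2
XOR 2 with 3: 2 XOR 3 = 1
XOR 1 with 6: 1 XOR 6 = 7
XOR 7 with 9: 7 XOR 9 = 14
Nim-value = 14

14


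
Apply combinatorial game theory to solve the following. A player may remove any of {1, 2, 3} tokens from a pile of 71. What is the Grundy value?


The subtraction set is S = {1, 2, 3}.
G(k) = mex{ G(k - s) : s in S, s <= k }. We compute iteratively: G(0) = 0.
G(1) = mex({0}) = 1
G(2) = mex({0, 1}) = 2
G(3) = mex({0, 1, 2}) = 3
G(4) = mex({1, 2, 3}) = 0
G(5) = mex({0, 2, 3}) = 1
G(6) = mex({0, 1, 3}) = 2
Observe that G(4)..G(6) = 0, 1, 2 repeats G(0)..G(2) = 0, 1, 2.
For k >= max(S) = 3, G(k) is determined by the previous 3 values G(k-3)..G(k-1); a window of 3 consecutive values has recurred shifted by 4, so by induction G(k + 4) = G(k) for all k >= 0: the sequence is periodic from the start with period 4.
One period: G(0..3) = 0, 1, 2, 3.
71 mod 4 = 3, so G(71) = G(3) = 3.

3


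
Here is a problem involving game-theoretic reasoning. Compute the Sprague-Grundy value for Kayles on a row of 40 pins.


Kayles: a move removes 1 or 2 adjacent pins from a contiguous row.
Removing pins from a row of k leaves two independent rows (a, b) with a + b = k - 1 (one pin) or a + b = k - 2 (two pins); an end removal gives a = 0.
By Sprague-Grundy, G(k) = mex{ G(a) XOR G(b) } over all these splits. G(0) = 0.
G(1): splits (0,0):0^0=0 -> mex({0}) = 1
G(2): splits (0,1):0^1=1 (0,0):0^0=0 -> mex({0, 1}) = 2
G(3): splits (0,2):0^2=2 (1,1):1^1=0 (0,1):0^1=1 -> mex({0, 1, 2}) = 3
G(4): splits (0,3):0^3=3 (1,2):1^2=3 (0,2):0^2=2 (1,1):1^1=0 -> mex({0, 2, 3}) = 1
G(5): splits (0,4):0^1=1 (1,3):1^3=2 (2,2):2^2=0 (0,3):0^3=3 (1,2):1^2=3 -> mex({0, 1, 2, 3}) = 4
G(6) = mex({0, 1, 2, 4}) = 3
G(7) = mex({0, 1, 3, 4, 5}) = 2
G(8) = mex({0, 2, 3, 5, 6}) = 1
G(9) = mex({0, 1, 2, 3, 6, 7}) = 4
G(10) = mex({0, 1, 3, 4, 5, 7}) = 2
G(11) = mex({0, 1, 2, 3, 4, 5}) = 6
G(12) = mex({0, 1, 2, 3, 5, 6, 7}) = 4
G(13) = mex({0, 2, 3, 4, 6, 7}) = 1
G(14) = mex({0, 1, 4, 5, 6, 7}) = 2
G(15) = mex({0, 1, 2, 3, 4, 5, 6}) = 7
G(16) = mex({0, 2, 3, 5, 6, 7}) = 1
G(17) = mex({0, 1, 2, 3, 5, 6, 7}) = 4
G(18) = mex({0, 1, 2, 4, 5, 6}) = 3
G(19) = mex({0, 1, 3, 4, 5, 7}) = 2
G(20) = mex({0, 2, 3, 4, 5, 6, 7}) = 1
G(21) = mex({0, 1, 2, 3, 5, 6, 7}) = 4
G(22) = mex({0, 1, 2, 3, 4, 5, 7}) = 6
G(23) = mex({0, 1, 2, 3, 4, 5, 6}) = 7
G(24) = mex({0, 1, 2, 3, 5, 6, 7}) = 4
G(25) = mex({0, 2, 3, 4, 6, 7}) = 1
G(26) = mex({0, 1, 3, 4, 5, 6, 7}) = 2
G(27) = mex({0, 1, 2, 3, 4, 5, 6, 7}) = 8
G(28) = mex({0, 1, 2, 3, 4, 6, 7, 8}) = 5
G(29) = mex({0, 1, 2, 3, 5, 6, 7, 8, 9}) = 4
G(30) = mex({0, 1, 2, 3, 4, 5, 6, 9, 10}) = 7
G(31) = mex({0, 1, 3, 4, 5, 7, 10, 11}) = 2
G(32) = mex({0, 2, 3, 4, 5, 6, 7, 9, 11}) = 1
G(33) = mex({0, 1, 2, 3, 4, 5, 6, 7, 9, 12}) = 8
G(34) = mex({0, 1, 2, 3, 4, 5, 7, 8, 11, 12}) = 6
G(35) = mex({0, 1, 2, 3, 4, 5, 6, 8, 9, 10, 11}) = 7
G(36) = mex({0, 1, 2, 3, 5, 6, 7, 9, 10}) = 4
G(37) = mex({0, 2, 3, 4, 6, 7, 9, 10, 11, 12}) = 1
G(38) = mex({0, 1, 3, 4, 5, 6, 7, 9, 10, 11, 12}) = 2
G(39) = mex({0, 1, 2, 4, 5, 6, 7, 9, 10, 12, 14}) = 3
G(40) = mex({0, 2, 3, 4, 6, 7, 11, 12, 14}) = 1
Therefore G(40) = 1.

1


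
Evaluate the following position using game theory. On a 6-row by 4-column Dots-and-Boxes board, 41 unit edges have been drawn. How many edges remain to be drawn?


Grid: 6 x 4 boxes, i.e. 7 rows and 5 columns of dots.
Horizontal edges: (rows + 1) * cols = 7 * 4 = 28
Vertical edges: rows * (cols + 1) = 6 * 5 = 30
Total edges: 28 + 30 = 58
Edges drawn: 41
Remaining: 58 - 41 = 17

17


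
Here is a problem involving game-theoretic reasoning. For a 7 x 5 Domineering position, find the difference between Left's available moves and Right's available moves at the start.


Board is 7 x 5 (rows x cols).
Left (vertical) placements: (rows-1) * cols = 6 * 5 = 30
Right (horizontal) placements: rows * (cols-1) = 7 * 4 = 28
Advantage = Left - Right = 30 - 28 = 2

2


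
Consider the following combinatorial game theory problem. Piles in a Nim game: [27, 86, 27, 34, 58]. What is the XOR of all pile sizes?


We need the XOR (exclusive or) of all pile sizes.
After XOR-ing pile 1 (size 27): 0 XOR 27 = 27
After XOR-ing pile 2 (size 86): 27 XOR 86 = 77
After XOR-ing pile 3 (size 27): 77 XOR 27 = 86
After XOR-ing pile 4 (size 34): 86 XOR 34 = 116
After XOR-ing pile 5 (size 58): 116 XOR 58 = 78
The Nim-value of this position is 78.

78


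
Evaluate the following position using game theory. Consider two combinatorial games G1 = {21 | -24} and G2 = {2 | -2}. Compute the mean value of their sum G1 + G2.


G1 = {21 | -24}, G2 = {2 | -2}
Each is a switch {a | b} with numbers a > b; its mean value is (a + b)/2, and mean value is additive over game sums: m(G1 + G2) = m(G1) + m(G2).
Mean of G1 = (21 + (-24))/2 = -3/2 = -3/2
Mean of G2 = (2 + (-2))/2 = 0/2 = 0
Mean of G1 + G2 = -3/2 + 0 = -3/2

-3/2


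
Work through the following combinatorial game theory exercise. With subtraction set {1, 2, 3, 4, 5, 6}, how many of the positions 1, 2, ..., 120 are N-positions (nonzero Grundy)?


Subtraction set S = {1, 2, 3, 4, 5, 6}, so G(n) = n mod 7.
G(n) = 0 when n is a multiple of 7.
Multiples of 7 in [1, 120]: 17
N-positions (nonzero Grundy) = 120 - 17 = 103

103


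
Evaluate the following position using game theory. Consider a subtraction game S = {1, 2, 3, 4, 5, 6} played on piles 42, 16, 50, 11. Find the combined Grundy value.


Subtraction set: {1, 2, 3, 4, 5, 6}
For this subtraction set, G(n) = n mod 7 (period = max + 1 = 7).
Pile 1 (size 42): G(42) = 42 mod 7 = 0
Pile 2 (size 16): G(16) = 16 mod 7 = 2
Pile 3 (size 50): G(50) = 50 mod 7 = 1
Pile 4 (size 11): G(11) = 11 mod 7 = 4
Total Grundy value = XOR of all: 0 XOR 2 XOR 1 XOR 4 = 7

7


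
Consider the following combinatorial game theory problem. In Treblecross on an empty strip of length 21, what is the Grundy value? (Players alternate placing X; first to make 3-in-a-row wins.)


Treblecross: place X on empty cells; 3-in-a-row wins.
Playing within two cells of an existing X lets the opponent win at once, so sensible play treats the cells i-2..i+2 around each X as dead. The player left with no safe cell loses, so this is a normal-play take-away game on strips of safe cells.
Placing X at cell i (0-indexed) of a strip of k safe cells leaves independent strips of sizes max(0, i-2) and max(0, k-i-3). Hence G(k) = mex{ G(max(0,i-2)) XOR G(max(0,k-i-3)) : 0 <= i < k }, with G(0) = 0.
G(1): splits (0,0):0^0=0 -> mex({0}) = 1
G(2): splits (0,0):0^0=0 -> mex({0}) = 1
G(3): splits (0,0):0^0=0 -> mex({0}) = 1
G(4): splits (0,1):0^1=1 (0,0):0^0=0 -> mex({0, 1}) = 2
G(5): splits (0,2):0^1=1 (0,1):0^1=1 (0,0):0^0=0 -> mex({0, 1}) = 2
G(6) = mex({1}) = 0
G(7) = mex({0, 1, 2}) = 3
G(8) = mex({0, 1, 2}) = 3
G(9) = mex({0, 2}) = 1
G(10) = mex({0, 2, 3}) = 1
G(11) = mex({0, 3}) = 1
G(12) = mex({1, 3}) = 0
G(13) = mex({0, 1, 2, 3}) = 4
G(14) = mex({0, 1, 2}) = 3
G(15) = mex({0, 1, 2}) = 3
G(16) = mex({0, 1, 2, 4}) = 3
G(17) = mex({0, 1, 3, 4}) = 2
G(18) = mex({0, 1, 3, 4}) = 2
G(19) = mex({0, 1, 3, 5}) = 2
G(20) = mex({0, 1, 2, 3, 5}) = 4
G(21) = mex({0, 1, 2, 3, 5}) = 4
Therefore G(21) = 4.

4


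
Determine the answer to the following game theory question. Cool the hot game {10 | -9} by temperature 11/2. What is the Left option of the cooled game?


Original game: {10 | -9} (a switch {a | b} with a > b).
Cooling by t (for t below the temperature (a - b)/2 = 19/2) taxes each move by t: {a | b} cooled by t is {a - t | b + t}.
Cooling amount: t = 11/2
Cooled Left option: 10 - 11/2 = 9/2
Cooled Right option: -9 + 11/2 = -7/2
Cooled game: {9/2 | -7/2}
Left option = 9/2

9/2


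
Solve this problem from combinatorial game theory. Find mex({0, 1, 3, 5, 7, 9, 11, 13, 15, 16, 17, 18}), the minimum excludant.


Set = {0, 1, 3, 5, 7, 9, 11, 13, 15, 16, 17, 18}
0 is in the set.
1 is in the set.
2 is NOT in the set. This is the mex.
mex = 2

2


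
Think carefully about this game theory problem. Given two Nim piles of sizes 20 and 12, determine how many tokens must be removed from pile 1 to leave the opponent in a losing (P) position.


Piles: 20 and 12
Current XOR: 20 XOR 12 = 24 (non-zero, so this is an N-position).
To make the XOR zero, we need to find a move that balances the piles.
For pile 1 (size 20): target = 20 XOR 24 = 12
We reduce pile 1 from 20 to 12.
Tokens removed: 20 - 12 = 8
Verification: 12 XOR 12 = 0

8


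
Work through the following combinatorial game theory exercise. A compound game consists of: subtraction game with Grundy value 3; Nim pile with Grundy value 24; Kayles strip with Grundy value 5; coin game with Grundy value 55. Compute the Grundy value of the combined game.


By the Sprague-Grundy theorem, the Grundy value of a sum of games is the XOR of individual Grundy values.
subtraction game: Grundy value = 3. Running XOR: 0 XOR 3 = 3
Nim pile: Grundy value = 24. Running XOR: 3 XOR 24 = 27
Kayles strip: Grundy value = 5. Running XOR: 27 XOR 5 = 30
coin game: Grundy value = 55. Running XOR: 30 XOR 55 = 41
The combined Grundy value is 41.

41


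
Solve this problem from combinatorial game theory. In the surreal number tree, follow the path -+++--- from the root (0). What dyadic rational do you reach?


Sign expansion: -+++---
Rule: track bounds (lo, hi), initially (-inf, +inf). On '+', the current value becomes lo and we move to the simplest number in (value, hi): value + 1 if hi = +inf, otherwise the midpoint (value + hi)/2. On '-', the current value becomes hi and we move to value - 1 if lo = -inf, otherwise the midpoint (lo + value)/2.
Start at 0.
Step 1: sign = -, move left. Bounds: (-inf, 0). Value = -1
Step 2: sign = +, move right. Bounds: (-1, 0). Value = -1/2
Step 3: sign = +, move right. Bounds: (-1/2, 0). Value = -1/4
Step 4: sign = +, move right. Bounds: (-1/4, 0). Value = -1/8
Step 5: sign = -, move left. Bounds: (-1/4, -1/8). Value = -3/16
Step 6: sign = -, move left. Bounds: (-1/4, -3/16). Value = -7/32
Step 7: sign = -, move left. Bounds: (-1/4, -7/32). Value = -15/64
The surreal number with sign expansion -+++--- is -15/64.

-15/64


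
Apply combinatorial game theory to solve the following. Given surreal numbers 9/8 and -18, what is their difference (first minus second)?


x = 9/8, y = -18
Converting to common denominator: 8
x = 9/8, y = -144/8
x - y = 9/8 - -18 = 153/8

153/8


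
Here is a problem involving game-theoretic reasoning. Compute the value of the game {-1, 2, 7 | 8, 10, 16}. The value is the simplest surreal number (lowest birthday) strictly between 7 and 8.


Left options: {-1, 2, 7}, max = 7
Right options: {8, 10, 16}, min = 8
All options are numbers and max(Left) < min(Right), so by the simplicity theorem the value is the simplest (earliest-born) number strictly between 7 and 8.
No integer lies strictly between 7 and 8, so the value is the dyadic rational m/2^k in the interval with the smallest k (then m odd); search k = 1, 2, ...:
Denominator 2: 15/2 lies strictly between 7 and 8 -- found.
The simplest number in the interval is 15/2.
Game value = 15/2

15/2


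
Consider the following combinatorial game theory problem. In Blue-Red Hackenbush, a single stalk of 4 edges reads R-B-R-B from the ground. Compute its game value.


Edges (from ground): R-B-R-B
By Berlekamp's sign-expansion rule, a Blue-Red Hackenbush stalk has the value of the surreal number whose sign sequence is the edge sequence with B -> + and R -> -.
Sign sequence: -+-+
Trace the sign expansion in the surreal number tree, starting from 0:
Edge 1: R (sign -) -> bounds (-inf, 0), value = -1
Edge 2: B (sign +) -> bounds (-1, 0), value = -1/2
Edge 3: R (sign -) -> bounds (-1, -1/2), value = -3/4
Edge 4: B (sign +) -> bounds (-3/4, -1/2), value = -5/8
Game value = -5/8

-5/8


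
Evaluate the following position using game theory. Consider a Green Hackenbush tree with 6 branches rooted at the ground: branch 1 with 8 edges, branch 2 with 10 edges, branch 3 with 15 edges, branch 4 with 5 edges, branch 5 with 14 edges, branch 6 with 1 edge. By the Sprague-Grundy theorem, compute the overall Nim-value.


The tree has 6 branches from the ground vertex.
In Green Hackenbush, the Nim-value of a simple path of length k is k.
Branch 1: length 8, Nim-value = 8
Branch 2: length 10, Nim-value = 10
Branch 3: length 15, Nim-value = 15
Branch 4: length 5, Nim-value = 5
Branch 5: length 14, Nim-value = 14
Branch 6: length 1, Nim-value = 1
Total Nim-value = XOR of all branch values:
0 XOR 8 = 8
8 XOR 10 = 2
2 XOR 15 = 13
13 XOR 5 = 8
8 XOR 14 = 6
6 XOR 1 = 7
Nim-value of the tree = 7

7


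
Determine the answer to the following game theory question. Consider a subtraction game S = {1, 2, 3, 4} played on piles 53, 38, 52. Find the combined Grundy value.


Subtraction set: {1, 2, 3, 4}
For this subtraction set, G(n) = n mod 5 (period = max + 1 = 5).
Pile 1 (size 53): G(53) = 53 mod 5 = 3
Pile 2 (size 38): G(38) = 38 mod 5 = 3
Pile 3 (size 52): G(52) = 52 mod 5 = 2
Total Grundy value = XOR of all: 3 XOR 3 XOR 2 = 2

2


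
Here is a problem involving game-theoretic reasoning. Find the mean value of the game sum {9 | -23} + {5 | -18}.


G1 = {9 | -23}, G2 = {5 | -18}
Each is a switch {a | b} with numbers a > b; its mean value is (a + b)/2, and mean value is additive over game sums: m(G1 + G2) = m(G1) + m(G2).
Mean of G1 = (9 + (-23))/2 = -14/2 = -7
Mean of G2 = (5 + (-18))/2 = -13/2 = -13/2
Mean of G1 + G2 = -7 + -13/2 = -27/2

-27/2


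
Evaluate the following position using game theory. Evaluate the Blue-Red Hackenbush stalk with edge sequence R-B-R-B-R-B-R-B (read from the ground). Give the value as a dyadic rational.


Edges (from ground): R-B-R-B-R-B-R-B
By Berlekamp's sign-expansion rule, a Blue-Red Hackenbush stalk has the value of the surreal number whose sign sequence is the edge sequence with B -> + and R -> -.
Sign sequence: -+-+-+-+
Trace the sign expansion in the surreal number tree, starting from 0:
Edge 1: R (sign -) -> bounds (-inf, 0), value = -1
Edge 2: B (sign +) -> bounds (-1, 0), value = -1/2
Edge 3: R (sign -) -> bounds (-1, -1/2), value = -3/4
Edge 4: B (sign +) -> bounds (-3/4, -1/2), value = -5/8
Edge 5: R (sign -) -> bounds (-3/4, -5/8), value = -11/16
Edge 6: B (sign +) -> bounds (-11/16, -5/8), value = -21/32
Edge 7: R (sign -) -> bounds (-11/16, -21/32), value = -43/64
Edge 8: B (sign +) -> bounds (-43/64, -21/32), value = -85/128
Game value = -85/128

-85/128


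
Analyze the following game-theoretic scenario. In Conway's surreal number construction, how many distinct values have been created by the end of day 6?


Day 0: {|} = 0 is born. Count = 1.
Day n: the number of surreal numbers born by day n is 2^(n+1) - 1.
By day 0: 2^1 - 1 = 1
By day 1: 2^2 - 1 = 3
By day 2: 2^3 - 1 = 7
By day 3: 2^4 - 1 = 15
By day 4: 2^5 - 1 = 31
By day 5: 2^6 - 1 = 63
By day 6: 2^7 - 1 = 127
By day 6: 127 surreal numbers.

127


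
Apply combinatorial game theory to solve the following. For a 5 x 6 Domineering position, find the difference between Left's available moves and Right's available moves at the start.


Board is 5 x 6 (rows x cols).
Left (vertical) placements: (rows-1) * cols = 4 * 6 = 24
Right (horizontal) placements: rows * (cols-1) = 5 * 5 = 25
Advantage = Left - Right = 24 - 25 = -1

-1


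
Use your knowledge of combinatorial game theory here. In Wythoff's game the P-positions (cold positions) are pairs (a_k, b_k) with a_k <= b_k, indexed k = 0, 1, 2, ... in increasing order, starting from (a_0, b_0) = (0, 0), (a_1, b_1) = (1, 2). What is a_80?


By Wythoff's theorem, a_k = floor(k * phi) and b_k = floor(k * phi^2) = a_k + k, where phi = (1 + sqrt(5))/2 is the golden ratio.
phi = (1 + sqrt(5))/2 = 1.618034
k = 80
k * phi = 80 * 1.618034 = 129.442719
a_80 = floor(k * phi) = 129

129


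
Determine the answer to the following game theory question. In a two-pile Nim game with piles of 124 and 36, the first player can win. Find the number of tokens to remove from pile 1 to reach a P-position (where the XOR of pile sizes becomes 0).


Piles: 124 and 36
Current XOR: 124 XOR 36 = 88 (non-zero, so this is an N-position).
To make the XOR zero, we need to find a move that balances the piles.
For pile 1 (size 124): target = 124 XOR 88 = 36
We reduce pile 1 from 124 to 36.
Tokens removed: 124 - 36 = 88
Verification: 36 XOR 36 = 0

88


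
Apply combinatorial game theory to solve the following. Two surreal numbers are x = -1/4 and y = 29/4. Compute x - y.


x = -1/4, y = 29/4
Converting to common denominator: 4
x = -1/4, y = 29/4
x - y = -1/4 - 29/4 = -15/2

-15/2


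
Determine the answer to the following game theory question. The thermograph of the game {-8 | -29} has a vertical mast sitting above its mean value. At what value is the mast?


Game = {-8 | -29}, a switch {a | b} with numbers a > b.
Its thermograph has left wall a - t and right wall b + t, which meet at t = (a - b)/2, where both equal (a + b)/2. So the mast (mean value) is at (a + b)/2.
Mean = (-8 + (-29))/2 = -37/2 = -37/2

-37/2


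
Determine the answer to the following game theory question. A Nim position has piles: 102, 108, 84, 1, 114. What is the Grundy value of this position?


We need the XOR (exclusive or) of all pile sizes.
After XOR-ing pile 1 (size 102): 0 XOR 102 = 102
After XOR-ing pile 2 (size 108): 102 XOR 108 = 10
After XOR-ing pile 3 (size 84): 10 XOR 84 = 94
After XOR-ing pile 4 (size 1): 94 XOR 1 = 95
After XOR-ing pile 5 (size 114): 95 XOR 114 = 45
The Nim-value of this position is 45.

45


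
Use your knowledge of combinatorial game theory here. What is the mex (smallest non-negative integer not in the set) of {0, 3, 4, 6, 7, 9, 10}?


Set = {0, 3, 4, 6, 7, 9, 10}
0 is in the set.
1 is NOT in the set. This is the mex.
mex = 1

1


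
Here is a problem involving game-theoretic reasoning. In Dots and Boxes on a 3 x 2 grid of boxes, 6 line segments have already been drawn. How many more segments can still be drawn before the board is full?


Grid: 3 x 2 boxes, i.e. 4 rows and 3 columns of dots.
Horizontal edges: (rows + 1) * cols = 4 * 2 = 8
Vertical edges: rows * (cols + 1) = 3 * 3 = 9
Total edges: 8 + 9 = 17
Edges drawn: 6
Remaining: 17 - 6 = 11

11


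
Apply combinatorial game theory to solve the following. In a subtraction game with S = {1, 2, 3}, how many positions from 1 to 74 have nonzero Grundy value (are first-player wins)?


Subtraction set S = {1, 2, 3}, so G(n) = n mod 4.
G(n) = 0 when n is a multiple of 4.
Multiples of 4 in [1, 74]: 18
N-positions (nonzero Grundy) = 74 - 18 = 56

56


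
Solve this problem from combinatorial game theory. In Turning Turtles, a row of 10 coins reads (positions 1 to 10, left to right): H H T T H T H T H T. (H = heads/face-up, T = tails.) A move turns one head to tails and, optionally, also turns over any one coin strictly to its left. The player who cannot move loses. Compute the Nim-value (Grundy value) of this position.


Coins: H H T T H T H T H T
Key fact: a single head at position k behaves exactly like a Nim heap of size k (turning it to T and optionally flipping a coin at j < k corresponds to moving the heap from k to j, or to 0), and heads combine as a disjunctive sum (two heads at the same place would cancel, matching j XOR j = 0). So the Nim-value is the XOR of the 1-indexed positions of the heads.
Face-up positions (1-indexed): [1, 2, 5, 7, 9]
XOR 0 with 1: 0 XOR 1 = 1
XOR 1 with 2: 1 XOR 2 = 3
XOR 3 with 5: 3 XOR 5 = 6
XOR 6 with 7: 6 XOR 7 = 1
XOR 1 with 9: 1 XOR 9 = 8
Nim-value = 8

8


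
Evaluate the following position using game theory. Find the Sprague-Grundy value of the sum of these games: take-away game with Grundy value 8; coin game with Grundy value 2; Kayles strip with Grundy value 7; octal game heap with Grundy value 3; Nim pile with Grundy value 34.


By the Sprague-Grundy theorem, the Grundy value of a sum of games is the XOR of individual Grundy values.
take-away game: Grundy value = 8. Running XOR: 0 XOR 8 = 8
coin game: Grundy value = 2. Running XOR: 8 XOR 2 = 10
Kayles strip: Grundy value = 7. Running XOR: 10 XOR 7 = 13
octal game heap: Grundy value = 3. Running XOR: 13 XOR 3 = 14
Nim pile: Grundy value = 34. Running XOR: 14 XOR 34 = 44
The combined Grundy value is 44.

44


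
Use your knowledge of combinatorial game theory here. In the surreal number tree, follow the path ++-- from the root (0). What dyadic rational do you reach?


Sign expansion: ++--
Rule: track bounds (lo, hi), initially (-inf, +inf). On '+', the current value becomes lo and we move to the simplest number in (value, hi): value + 1 if hi = +inf, otherwise the midpoint (value + hi)/2. On '-', the current value becomes hi and we move to value - 1 if lo = -inf, otherwise the midpoint (lo + value)/2.
Start at 0.
Step 1: sign = +, move right. Bounds: (0, +inf). Value = 1
Step 2: sign = +, move right. Bounds: (1, +inf). Value = 2
Step 3: sign = -, move left. Bounds: (1, 2). Value = 3/2
Step 4: sign = -, move left. Bounds: (1, 3/2). Value = 5/4
The surreal number with sign expansion ++-- is 5/4.

5/4


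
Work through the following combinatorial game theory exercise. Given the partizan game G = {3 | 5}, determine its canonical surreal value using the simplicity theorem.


Left options: {3}, max = 3
Right options: {5}, min = 5
All options are numbers and max(Left) < min(Right), so by the simplicity theorem the value is the simplest (earliest-born) number strictly between 3 and 5.
The only integer strictly between 3 and 5 is 4.
No non-integer in the interval can be simpler: if x is a non-integer in the interval, then floor(x) or ceil(x) also lies in the interval (the interval contains an integer), and both are proper prefixes of x's sign expansion, i.e. born earlier. So the game value is 4.
Game value = 4

4


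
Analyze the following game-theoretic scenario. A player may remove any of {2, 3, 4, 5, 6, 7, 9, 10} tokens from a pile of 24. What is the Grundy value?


The subtraction set is S = {2, 3, 4, 5, 6, 7, 9, 10}.
G(k) = mex{ G(k - s) : s in S, s <= k }. We compute iteratively: G(0) = 0.
G(1) = mex({}) = 0
G(2) = mex({0}) = 1
G(3) = mex({0}) = 1
G(4) = mex({0, 1}) = 2
G(5) = mex({0, 1}) = 2
G(6) = mex({0, 1, 2}) = 3
G(7) = mex({0, 1, 2}) = 3
G(8) = mex({0, 1, 2, 3}) = 4
G(9) = mex({0, 1, 2, 3}) = 4
G(10) = mex({0, 1, 2, 3, 4}) = 5
G(11) = mex({0, 1, 2, 3, 4}) = 5
G(12) = mex({1, 2, 3, 4, 5}) = 0
G(13) = mex({1, 2, 3, 4, 5}) = 0
G(14) = mex({0, 2, 3, 4, 5}) = 1
G(15) = mex({0, 2, 3, 4, 5}) = 1
G(16) = mex({0, 1, 3, 4, 5}) = 2
G(17) = mex({0, 1, 3, 4, 5}) = 2
G(18) = mex({0, 1, 2, 4, 5}) = 3
G(19) = mex({0, 1, 2, 4, 5}) = 3
G(20) = mex({0, 1, 2, 3, 5}) = 4
G(21) = mex({0, 1, 2, 3, 5}) = 4
Observe that G(12)..G(21) = 0, 0, 1, 1, 2, 2, 3, 3, 4, 4 repeats G(0)..G(9) = 0, 0, 1, 1, 2, 2, 3, 3, 4, 4.
For k >= max(S) = 10, G(k) is determined by the previous 10 values G(k-10)..G(k-1); a window of 10 consecutive values has recurred shifted by 12, so by induction G(k + 12) = G(k) for all k >= 0: the sequence is periodic from the start with period 12.
One period: G(0..11) = 0, 0, 1, 1, 2, 2, 3, 3, 4, 4, 5, 5.
24 mod 12 = 0, so G(24) = G(0) = 0.

0


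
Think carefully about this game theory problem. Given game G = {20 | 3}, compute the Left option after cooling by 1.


Original game: {20 | 3} (a switch {a | b} with a > b).
Cooling by t (for t below the temperature (a - b)/2 = 17/2) taxes each move by t: {a | b} cooled by t is {a - t | b + t}.
Cooling amount: t = 1
Cooled Left option: 20 - 1 = 19
Cooled Right option: 3 + 1 = 4
Cooled game: {19 | 4}
Left option = 19

19


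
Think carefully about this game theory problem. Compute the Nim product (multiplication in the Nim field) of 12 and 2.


Nim multiplication is bilinear over XOR: (u XOR v) * w = (u*w) XOR (v*w).
So we split each operand into its bit components and XOR the pairwise Nim products.
12 = 4 + 8 (as XOR of powers of 2).
2 = 2 (as XOR of powers of 2).
Using the standard Nim-product table on single bits:
  2*2 = 3,   2*4 = 8,   2*8 = 12,
  4*4 = 6,   4*8 = 11,  8*8 = 13,
and  1*x = x (identity), k*l = l*k (commutative).
Pairwise Nim products:
  4 * 2 = 8
  8 * 2 = 12
XOR them: 8 XOR 12 = 4.
Result: 12 * 2 = 4 (in Nim).

4


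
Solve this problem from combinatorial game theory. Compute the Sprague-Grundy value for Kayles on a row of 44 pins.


Kayles: a move removes 1 or 2 adjacent pins from a contiguous row.
Removing pins from a row of k leaves two independent rows (a, b) with a + b = k - 1 (one pin) or a + b = k - 2 (two pins); an end removal gives a = 0.
By Sprague-Grundy, G(k) = mex{ G(a) XOR G(b) } over all these splits. G(0) = 0.
G(1): splits (0,0):0^0=0 -> mex({0}) = 1
G(2): splits (0,1):0^1=1 (0,0):0^0=0 -> mex({0, 1}) = 2
G(3): splits (0,2):0^2=2 (1,1):1^1=0 (0,1):0^1=1 -> mex({0, 1, 2}) = 3
G(4): splits (0,3):0^3=3 (1,2):1^2=3 (0,2):0^2=2 (1,1):1^1=0 -> mex({0, 2, 3}) = 1
G(5): splits (0,4):0^1=1 (1,3):1^3=2 (2,2):2^2=0 (0,3):0^3=3 (1,2):1^2=3 -> mex({0, 1, 2, 3}) = 4
G(6) = mex({0, 1, 2, 4}) = 3
G(7) = mex({0, 1, 3, 4, 5}) = 2
G(8) = mex({0, 2, 3, 5, 6}) = 1
G(9) = mex({0, 1, 2, 3, 6, 7}) = 4
G(10) = mex({0, 1, 3, 4, 5, 7}) = 2
G(11) = mex({0, 1, 2, 3, 4, 5}) = 6
G(12) = mex({0, 1, 2, 3, 5, 6, 7}) = 4
G(13) = mex({0, 2, 3, 4, 6, 7}) = 1
G(14) = mex({0, 1, 4, 5, 6, 7}) = 2
G(15) = mex({0, 1, 2, 3, 4, 5, 6}) = 7
G(16) = mex({0, 2, 3, 5, 6, 7}) = 1
G(17) = mex({0, 1, 2, 3, 5, 6, 7}) = 4
G(18) = mex({0, 1, 2, 4, 5, 6}) = 3
G(19) = mex({0, 1, 3, 4, 5, 7}) = 2
G(20) = mex({0, 2, 3, 4, 5, 6, 7}) = 1
G(21) = mex({0, 1, 2, 3, 5, 6, 7}) = 4
G(22) = mex({0, 1, 2, 3, 4, 5, 7}) = 6
G(23) = mex({0, 1, 2, 3, 4, 5, 6}) = 7
G(24) = mex({0, 1, 2, 3, 5, 6, 7}) = 4
G(25) = mex({0, 2, 3, 4, 6, 7}) = 1
G(26) = mex({0, 1, 3, 4, 5, 6, 7}) = 2
G(27) = mex({0, 1, 2, 3, 4, 5, 6, 7}) = 8
G(28) = mex({0, 1, 2, 3, 4, 6, 7, 8}) = 5
G(29) = mex({0, 1, 2, 3, 5, 6, 7, 8, 9}) = 4
G(30) = mex({0, 1, 2, 3, 4, 5, 6, 9, 10}) = 7
G(31) = mex({0, 1, 3, 4, 5, 7, 10, 11}) = 2
G(32) = mex({0, 2, 3, 4, 5, 6, 7, 9, 11}) = 1
G(33) = mex({0, 1, 2, 3, 4, 5, 6, 7, 9, 12}) = 8
G(34) = mex({0, 1, 2, 3, 4, 5, 7, 8, 11, 12}) = 6
G(35) = mex({0, 1, 2, 3, 4, 5, 6, 8, 9, 10, 11}) = 7
G(36) = mex({0, 1, 2, 3, 5, 6, 7, 9, 10}) = 4
G(37) = mex({0, 2, 3, 4, 6, 7, 9, 10, 11, 12}) = 1
G(38) = mex({0, 1, 3, 4, 5, 6, 7, 9, 10, 11, 12}) = 2
G(39) = mex({0, 1, 2, 4, 5, 6, 7, 9, 10, 12, 14}) = 3
G(40) = mex({0, 2, 3, 4, 6, 7, 11, 12, 14}) = 1
G(41) = mex({0, 1, 2, 3, 5, 6, 7, 9, 10, 11, 12}) = 4
G(42) = mex({0, 1, 2, 3, 4, 5, 6, 9, 10}) = 7
G(43) = mex({0, 1, 3, 4, 5, 7, 9, 10, 12, 15}) = 2
G(44) = mex({0, 2, 3, 4, 5, 6, 7, 9, 10, 12, 15}) = 1
Therefore G(44) = 1.

1
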